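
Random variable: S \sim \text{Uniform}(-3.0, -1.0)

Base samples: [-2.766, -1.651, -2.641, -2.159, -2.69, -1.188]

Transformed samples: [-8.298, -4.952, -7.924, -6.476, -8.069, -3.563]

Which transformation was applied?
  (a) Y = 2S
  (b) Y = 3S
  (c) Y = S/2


Checking option (b) Y = 3S:
  S = -2.766 -> Y = -8.298 ✓
  S = -1.651 -> Y = -4.952 ✓
  S = -2.641 -> Y = -7.924 ✓
All samples match this transformation.

(b) 3S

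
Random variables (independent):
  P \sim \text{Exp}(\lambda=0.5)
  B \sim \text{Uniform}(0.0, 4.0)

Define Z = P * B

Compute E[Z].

For independent RVs: E[XY] = E[X]*E[Y]
E[P] = 2
E[B] = 2
E[Z] = 2 * 2 = 4

4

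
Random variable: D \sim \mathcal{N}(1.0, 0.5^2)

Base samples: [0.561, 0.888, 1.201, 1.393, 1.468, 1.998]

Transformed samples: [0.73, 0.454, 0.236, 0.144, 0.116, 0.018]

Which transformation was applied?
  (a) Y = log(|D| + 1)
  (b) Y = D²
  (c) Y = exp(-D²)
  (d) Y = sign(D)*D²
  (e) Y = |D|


Checking option (c) Y = exp(-D²):
  D = 0.561 -> Y = 0.73 ✓
  D = 0.888 -> Y = 0.454 ✓
  D = 1.201 -> Y = 0.236 ✓
All samples match this transformation.

(c) exp(-D²)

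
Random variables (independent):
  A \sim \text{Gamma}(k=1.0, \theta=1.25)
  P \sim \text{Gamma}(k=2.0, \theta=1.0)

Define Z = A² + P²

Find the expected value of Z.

E[Z] = E[A²] + E[P²]
E[A²] = Var(A) + E[A]² = 1.5625 + 1.5625 = 3.125
E[P²] = Var(P) + E[P]² = 2 + 4 = 6
E[Z] = 3.125 + 6 = 9.125

9.125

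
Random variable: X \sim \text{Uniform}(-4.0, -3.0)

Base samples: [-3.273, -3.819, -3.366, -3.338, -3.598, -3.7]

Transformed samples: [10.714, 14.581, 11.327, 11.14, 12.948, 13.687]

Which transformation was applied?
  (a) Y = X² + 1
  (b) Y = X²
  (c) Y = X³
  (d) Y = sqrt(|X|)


Checking option (b) Y = X²:
  X = -3.273 -> Y = 10.714 ✓
  X = -3.819 -> Y = 14.581 ✓
  X = -3.366 -> Y = 11.327 ✓
All samples match this transformation.

(b) X²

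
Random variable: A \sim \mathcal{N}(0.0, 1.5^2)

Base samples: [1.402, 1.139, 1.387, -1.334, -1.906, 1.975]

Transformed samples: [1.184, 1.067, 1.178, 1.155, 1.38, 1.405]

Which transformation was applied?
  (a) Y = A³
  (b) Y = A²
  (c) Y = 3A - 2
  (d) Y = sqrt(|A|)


Checking option (d) Y = sqrt(|A|):
  A = 1.402 -> Y = 1.184 ✓
  A = 1.139 -> Y = 1.067 ✓
  A = 1.387 -> Y = 1.178 ✓
All samples match this transformation.

(d) sqrt(|A|)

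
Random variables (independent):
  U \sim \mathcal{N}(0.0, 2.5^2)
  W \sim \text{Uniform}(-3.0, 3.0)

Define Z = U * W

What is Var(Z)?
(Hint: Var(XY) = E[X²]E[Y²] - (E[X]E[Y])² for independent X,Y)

Var(XY) = E[X²]E[Y²] - (E[X]E[Y])²
E[U] = 0, Var(U) = 6.25
E[W] = 0, Var(W) = 3
E[U²] = 6.25 + 0² = 6.25
E[W²] = 3 + 0² = 3
Var(Z) = 6.25*3 - (0*0)²
= 18.75 - 0 = 18.75

18.75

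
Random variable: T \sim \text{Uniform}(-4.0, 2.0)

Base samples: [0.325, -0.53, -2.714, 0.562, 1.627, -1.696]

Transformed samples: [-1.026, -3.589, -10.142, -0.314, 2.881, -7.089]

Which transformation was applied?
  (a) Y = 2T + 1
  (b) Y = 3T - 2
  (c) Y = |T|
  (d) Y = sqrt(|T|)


Checking option (b) Y = 3T - 2:
  T = 0.325 -> Y = -1.026 ✓
  T = -0.53 -> Y = -3.589 ✓
  T = -2.714 -> Y = -10.142 ✓
All samples match this transformation.

(b) 3T - 2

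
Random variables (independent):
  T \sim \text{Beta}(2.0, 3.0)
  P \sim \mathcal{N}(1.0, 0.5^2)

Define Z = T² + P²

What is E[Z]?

E[Z] = E[T²] + E[P²]
E[T²] = Var(T) + E[T]² = 0.04 + 0.16 = 0.2
E[P²] = Var(P) + E[P]² = 0.25 + 1 = 1.25
E[Z] = 0.2 + 1.25 = 1.45

1.45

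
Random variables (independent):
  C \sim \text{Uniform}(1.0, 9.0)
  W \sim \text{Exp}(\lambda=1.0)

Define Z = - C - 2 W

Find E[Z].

E[Z] = -1*E[C] - 2*E[W]
E[C] = 5
E[W] = 1
E[Z] = -1*5 - 2*1 = -7

-7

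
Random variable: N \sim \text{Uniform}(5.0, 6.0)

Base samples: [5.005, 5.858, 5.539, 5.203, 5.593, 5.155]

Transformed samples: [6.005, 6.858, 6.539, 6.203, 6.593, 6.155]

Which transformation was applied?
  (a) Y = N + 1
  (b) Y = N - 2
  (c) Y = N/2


Checking option (a) Y = N + 1:
  N = 5.005 -> Y = 6.005 ✓
  N = 5.858 -> Y = 6.858 ✓
  N = 5.539 -> Y = 6.539 ✓
All samples match this transformation.

(a) N + 1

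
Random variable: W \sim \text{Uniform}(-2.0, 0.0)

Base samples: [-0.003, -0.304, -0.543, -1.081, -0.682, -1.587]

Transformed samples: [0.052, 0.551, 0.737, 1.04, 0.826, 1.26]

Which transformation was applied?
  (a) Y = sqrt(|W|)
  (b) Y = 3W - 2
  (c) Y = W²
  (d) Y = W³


Checking option (a) Y = sqrt(|W|):
  W = -0.003 -> Y = 0.052 ✓
  W = -0.304 -> Y = 0.551 ✓
  W = -0.543 -> Y = 0.737 ✓
All samples match this transformation.

(a) sqrt(|W|)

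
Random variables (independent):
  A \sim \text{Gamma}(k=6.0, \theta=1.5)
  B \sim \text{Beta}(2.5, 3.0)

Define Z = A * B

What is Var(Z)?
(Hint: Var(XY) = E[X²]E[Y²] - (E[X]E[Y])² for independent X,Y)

Var(XY) = E[X²]E[Y²] - (E[X]E[Y])²
E[A] = 9, Var(A) = 13.5
E[B] = 0.45454545, Var(B) = 0.038143675
E[A²] = 13.5 + 9² = 94.5
E[B²] = 0.038143675 + 0.45454545² = 0.24475524
Var(Z) = 94.5*0.24475524 - (9*0.45454545)²
= 23.129371 - 16.735537 = 6.3938334

6.3938334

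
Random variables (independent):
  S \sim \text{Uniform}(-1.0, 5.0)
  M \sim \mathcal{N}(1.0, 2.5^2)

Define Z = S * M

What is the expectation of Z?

For independent RVs: E[XY] = E[X]*E[Y]
E[S] = 2
E[M] = 1
E[Z] = 2 * 1 = 2

2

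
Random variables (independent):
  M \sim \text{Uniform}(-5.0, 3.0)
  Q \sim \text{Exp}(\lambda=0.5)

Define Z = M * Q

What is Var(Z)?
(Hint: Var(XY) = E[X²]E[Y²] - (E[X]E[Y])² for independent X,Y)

Var(XY) = E[X²]E[Y²] - (E[X]E[Y])²
E[M] = -1, Var(M) = 5.3333333
E[Q] = 2, Var(Q) = 4
E[M²] = 5.3333333 + (-1)² = 6.3333333
E[Q²] = 4 + 2² = 8
Var(Z) = 6.3333333*8 - (-1*2)²
= 50.666667 - 4 = 46.666667

46.666667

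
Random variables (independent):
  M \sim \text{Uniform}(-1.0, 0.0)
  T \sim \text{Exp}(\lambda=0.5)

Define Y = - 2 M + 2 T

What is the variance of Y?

For independent RVs: Var(aX + bY) = a²Var(X) + b²Var(Y)
Var(M) = 0.083333333
Var(T) = 4
Var(Y) = (-2)²*0.083333333 + 2²*4
= 4*0.083333333 + 4*4 = 16.333333

16.333333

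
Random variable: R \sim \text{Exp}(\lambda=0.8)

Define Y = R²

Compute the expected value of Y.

Using E[X²] = Var(X) + (E[X])²:
E[R] = 1.25
Var(R) = 1/0.8^2 = 1.5625
E[R²] = 1.5625 + 1.25² = 1.5625 + 1.5625 = 3.125

3.125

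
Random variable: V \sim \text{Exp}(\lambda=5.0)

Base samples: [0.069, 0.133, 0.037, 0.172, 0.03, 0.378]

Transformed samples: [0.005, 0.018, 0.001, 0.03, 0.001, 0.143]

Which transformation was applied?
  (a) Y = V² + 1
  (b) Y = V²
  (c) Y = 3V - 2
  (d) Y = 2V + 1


Checking option (b) Y = V²:
  V = 0.069 -> Y = 0.005 ✓
  V = 0.133 -> Y = 0.018 ✓
  V = 0.037 -> Y = 0.001 ✓
All samples match this transformation.

(b) V²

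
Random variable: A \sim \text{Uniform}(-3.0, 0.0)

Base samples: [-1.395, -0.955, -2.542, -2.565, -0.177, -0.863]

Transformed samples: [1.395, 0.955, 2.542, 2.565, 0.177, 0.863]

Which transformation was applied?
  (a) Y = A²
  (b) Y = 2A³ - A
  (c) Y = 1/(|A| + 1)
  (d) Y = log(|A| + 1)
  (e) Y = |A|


Checking option (e) Y = |A|:
  A = -1.395 -> Y = 1.395 ✓
  A = -0.955 -> Y = 0.955 ✓
  A = -2.542 -> Y = 2.542 ✓
All samples match this transformation.

(e) |A|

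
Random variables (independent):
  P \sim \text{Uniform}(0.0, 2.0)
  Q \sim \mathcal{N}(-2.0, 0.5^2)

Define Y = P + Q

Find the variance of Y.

For independent RVs: Var(aX + bY) = a²Var(X) + b²Var(Y)
Var(P) = 0.33333333
Var(Q) = 0.25
Var(Y) = 1²*0.33333333 + 1²*0.25
= 1*0.33333333 + 1*0.25 = 0.58333333

0.58333333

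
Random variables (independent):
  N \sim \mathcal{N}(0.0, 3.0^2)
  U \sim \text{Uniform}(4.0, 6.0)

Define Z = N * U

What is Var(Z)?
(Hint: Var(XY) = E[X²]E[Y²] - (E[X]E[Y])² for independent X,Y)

Var(XY) = E[X²]E[Y²] - (E[X]E[Y])²
E[N] = 0, Var(N) = 9
E[U] = 5, Var(U) = 0.33333333
E[N²] = 9 + 0² = 9
E[U²] = 0.33333333 + 5² = 25.333333
Var(Z) = 9*25.333333 - (0*5)²
= 228 - 0 = 228

228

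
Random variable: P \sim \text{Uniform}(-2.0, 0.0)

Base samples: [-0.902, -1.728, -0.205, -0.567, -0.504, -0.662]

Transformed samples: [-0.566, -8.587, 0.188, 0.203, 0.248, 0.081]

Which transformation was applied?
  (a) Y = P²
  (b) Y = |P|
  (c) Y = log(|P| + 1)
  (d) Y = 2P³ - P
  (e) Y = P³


Checking option (d) Y = 2P³ - P:
  P = -0.902 -> Y = -0.566 ✓
  P = -1.728 -> Y = -8.587 ✓
  P = -0.205 -> Y = 0.188 ✓
All samples match this transformation.

(d) 2P³ - P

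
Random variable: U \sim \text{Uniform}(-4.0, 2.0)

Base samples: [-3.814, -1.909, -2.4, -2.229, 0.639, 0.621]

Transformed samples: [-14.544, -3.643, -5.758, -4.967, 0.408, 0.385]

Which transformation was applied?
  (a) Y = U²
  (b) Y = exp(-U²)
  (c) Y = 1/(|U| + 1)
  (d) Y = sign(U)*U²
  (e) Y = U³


Checking option (d) Y = sign(U)*U²:
  U = -3.814 -> Y = -14.544 ✓
  U = -1.909 -> Y = -3.643 ✓
  U = -2.4 -> Y = -5.758 ✓
All samples match this transformation.

(d) sign(U)*U²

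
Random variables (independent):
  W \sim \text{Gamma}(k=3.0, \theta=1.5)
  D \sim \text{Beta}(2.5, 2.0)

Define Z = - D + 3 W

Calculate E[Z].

E[Z] = 3*E[W] - 1*E[D]
E[W] = 4.5
E[D] = 0.55555556
E[Z] = 3*4.5 - 1*0.55555556 = 12.944444

12.944444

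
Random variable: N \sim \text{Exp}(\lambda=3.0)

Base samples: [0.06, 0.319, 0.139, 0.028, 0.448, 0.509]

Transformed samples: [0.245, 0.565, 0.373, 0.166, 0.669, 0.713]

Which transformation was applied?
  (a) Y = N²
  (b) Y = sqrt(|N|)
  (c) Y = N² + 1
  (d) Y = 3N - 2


Checking option (b) Y = sqrt(|N|):
  N = 0.06 -> Y = 0.245 ✓
  N = 0.319 -> Y = 0.565 ✓
  N = 0.139 -> Y = 0.373 ✓
All samples match this transformation.

(b) sqrt(|N|)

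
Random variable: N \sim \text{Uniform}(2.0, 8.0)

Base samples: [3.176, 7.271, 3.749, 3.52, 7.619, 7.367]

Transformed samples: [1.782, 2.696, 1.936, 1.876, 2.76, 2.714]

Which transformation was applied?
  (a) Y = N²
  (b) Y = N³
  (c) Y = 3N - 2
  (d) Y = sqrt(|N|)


Checking option (d) Y = sqrt(|N|):
  N = 3.176 -> Y = 1.782 ✓
  N = 7.271 -> Y = 2.696 ✓
  N = 3.749 -> Y = 1.936 ✓
All samples match this transformation.

(d) sqrt(|N|)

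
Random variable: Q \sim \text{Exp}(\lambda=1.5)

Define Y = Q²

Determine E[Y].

Using E[X²] = Var(X) + (E[X])²:
E[Q] = 0.66666667
Var(Q) = 1/1.5^2 = 0.44444444
E[Q²] = 0.44444444 + 0.66666667² = 0.44444444 + 0.44444444 = 0.88888889

0.88888889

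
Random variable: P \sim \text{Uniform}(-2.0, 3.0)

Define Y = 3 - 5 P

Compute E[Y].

For Y = -5P + 3:
E[Y] = -5 * E[P] + 3
E[P] = (-2 + 3)/2 = 0.5
E[Y] = -5 * 0.5 + 3 = 0.5

0.5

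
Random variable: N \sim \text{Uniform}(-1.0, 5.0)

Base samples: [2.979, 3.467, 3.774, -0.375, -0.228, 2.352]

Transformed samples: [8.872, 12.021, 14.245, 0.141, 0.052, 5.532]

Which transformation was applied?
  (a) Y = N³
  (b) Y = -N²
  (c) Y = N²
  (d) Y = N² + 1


Checking option (c) Y = N²:
  N = 2.979 -> Y = 8.872 ✓
  N = 3.467 -> Y = 12.021 ✓
  N = 3.774 -> Y = 14.245 ✓
All samples match this transformation.

(c) N²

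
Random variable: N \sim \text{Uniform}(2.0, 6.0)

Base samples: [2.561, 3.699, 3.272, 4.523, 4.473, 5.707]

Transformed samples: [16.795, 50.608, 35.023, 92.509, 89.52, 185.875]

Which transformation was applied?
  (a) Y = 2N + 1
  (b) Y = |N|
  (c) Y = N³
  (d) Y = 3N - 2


Checking option (c) Y = N³:
  N = 2.561 -> Y = 16.795 ✓
  N = 3.699 -> Y = 50.608 ✓
  N = 3.272 -> Y = 35.023 ✓
All samples match this transformation.

(c) N³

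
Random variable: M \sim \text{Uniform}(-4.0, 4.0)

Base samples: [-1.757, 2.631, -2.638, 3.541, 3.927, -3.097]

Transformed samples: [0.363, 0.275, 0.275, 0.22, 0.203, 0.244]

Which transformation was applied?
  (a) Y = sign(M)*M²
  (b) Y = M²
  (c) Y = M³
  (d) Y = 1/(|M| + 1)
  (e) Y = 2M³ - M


Checking option (d) Y = 1/(|M| + 1):
  M = -1.757 -> Y = 0.363 ✓
  M = 2.631 -> Y = 0.275 ✓
  M = -2.638 -> Y = 0.275 ✓
All samples match this transformation.

(d) 1/(|M| + 1)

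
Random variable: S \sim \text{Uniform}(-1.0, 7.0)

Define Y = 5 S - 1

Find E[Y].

For Y = 5S - 1:
E[Y] = 5 * E[S] - 1
E[S] = (-1 + 7)/2 = 3
E[Y] = 5 * 3 - 1 = 14

14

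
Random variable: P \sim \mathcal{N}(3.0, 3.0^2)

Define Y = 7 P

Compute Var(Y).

For Y = aP + b: Var(Y) = a² * Var(P)
Var(P) = 3.0^2 = 9
Var(Y) = 7² * 9 = 49 * 9 = 441

441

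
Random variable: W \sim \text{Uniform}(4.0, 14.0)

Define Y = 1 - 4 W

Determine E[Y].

For Y = -4W + 1:
E[Y] = -4 * E[W] + 1
E[W] = (4 + 14)/2 = 9
E[Y] = -4 * 9 + 1 = -35

-35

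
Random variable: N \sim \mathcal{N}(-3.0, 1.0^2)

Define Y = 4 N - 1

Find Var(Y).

For Y = aN + b: Var(Y) = a² * Var(N)
Var(N) = 1.0^2 = 1
Var(Y) = 4² * 1 = 16 * 1 = 16

16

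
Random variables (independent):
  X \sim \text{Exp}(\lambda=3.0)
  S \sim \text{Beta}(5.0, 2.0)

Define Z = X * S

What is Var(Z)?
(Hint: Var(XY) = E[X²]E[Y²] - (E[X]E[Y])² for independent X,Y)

Var(XY) = E[X²]E[Y²] - (E[X]E[Y])²
E[X] = 0.33333333, Var(X) = 0.11111111
E[S] = 0.71428571, Var(S) = 0.025510204
E[X²] = 0.11111111 + 0.33333333² = 0.22222222
E[S²] = 0.025510204 + 0.71428571² = 0.53571429
Var(Z) = 0.22222222*0.53571429 - (0.33333333*0.71428571)²
= 0.11904762 - 0.056689342 = 0.062358277

0.062358277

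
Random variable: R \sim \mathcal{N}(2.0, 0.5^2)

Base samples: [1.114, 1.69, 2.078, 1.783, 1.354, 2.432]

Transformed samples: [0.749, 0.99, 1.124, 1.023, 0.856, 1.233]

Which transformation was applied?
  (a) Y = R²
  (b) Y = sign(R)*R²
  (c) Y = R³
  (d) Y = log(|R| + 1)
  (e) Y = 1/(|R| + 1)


Checking option (d) Y = log(|R| + 1):
  R = 1.114 -> Y = 0.749 ✓
  R = 1.69 -> Y = 0.99 ✓
  R = 2.078 -> Y = 1.124 ✓
All samples match this transformation.

(d) log(|R| + 1)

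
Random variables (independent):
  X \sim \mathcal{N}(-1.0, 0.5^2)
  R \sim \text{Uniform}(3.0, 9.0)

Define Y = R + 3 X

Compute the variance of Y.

For independent RVs: Var(aX + bY) = a²Var(X) + b²Var(Y)
Var(X) = 0.25
Var(R) = 3
Var(Y) = 3²*0.25 + 1²*3
= 9*0.25 + 1*3 = 5.25

5.25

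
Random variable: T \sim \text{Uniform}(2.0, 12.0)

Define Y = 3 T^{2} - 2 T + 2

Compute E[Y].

E[Y] = 3*E[T²] - 2*E[T] + 2
E[T] = 7
E[T²] = Var(T) + (E[T])² = 8.3333333 + 49 = 57.333333
E[Y] = 3*57.333333 - 2*7 + 2 = 160

160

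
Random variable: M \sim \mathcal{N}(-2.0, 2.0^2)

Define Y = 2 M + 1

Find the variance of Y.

For Y = aM + b: Var(Y) = a² * Var(M)
Var(M) = 2.0^2 = 4
Var(Y) = 2² * 4 = 4 * 4 = 16

16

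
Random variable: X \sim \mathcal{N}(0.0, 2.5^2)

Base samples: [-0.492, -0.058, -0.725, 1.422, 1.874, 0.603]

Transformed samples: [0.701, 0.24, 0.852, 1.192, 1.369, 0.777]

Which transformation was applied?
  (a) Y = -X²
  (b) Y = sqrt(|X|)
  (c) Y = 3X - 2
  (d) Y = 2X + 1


Checking option (b) Y = sqrt(|X|):
  X = -0.492 -> Y = 0.701 ✓
  X = -0.058 -> Y = 0.24 ✓
  X = -0.725 -> Y = 0.852 ✓
All samples match this transformation.

(b) sqrt(|X|)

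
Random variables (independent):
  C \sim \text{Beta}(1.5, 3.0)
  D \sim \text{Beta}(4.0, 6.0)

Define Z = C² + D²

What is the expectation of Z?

E[Z] = E[C²] + E[D²]
E[C²] = Var(C) + E[C]² = 0.04040404 + 0.11111111 = 0.15151515
E[D²] = Var(D) + E[D]² = 0.021818182 + 0.16 = 0.18181818
E[Z] = 0.15151515 + 0.18181818 = 0.33333333

0.33333333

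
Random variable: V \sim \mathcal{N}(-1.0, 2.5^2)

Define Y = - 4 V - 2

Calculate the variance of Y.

For Y = aV + b: Var(Y) = a² * Var(V)
Var(V) = 2.5^2 = 6.25
Var(Y) = (-4)² * 6.25 = 16 * 6.25 = 100

100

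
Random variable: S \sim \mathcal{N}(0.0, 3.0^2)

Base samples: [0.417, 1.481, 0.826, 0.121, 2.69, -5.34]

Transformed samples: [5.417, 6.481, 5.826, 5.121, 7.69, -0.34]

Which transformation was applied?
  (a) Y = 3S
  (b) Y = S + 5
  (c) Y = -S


Checking option (b) Y = S + 5:
  S = 0.417 -> Y = 5.417 ✓
  S = 1.481 -> Y = 6.481 ✓
  S = 0.826 -> Y = 5.826 ✓
All samples match this transformation.

(b) S + 5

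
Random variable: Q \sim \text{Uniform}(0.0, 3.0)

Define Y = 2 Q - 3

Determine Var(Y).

For Y = aQ + b: Var(Y) = a² * Var(Q)
Var(Q) = (3 - 0)^2/12 = 0.75
Var(Y) = 2² * 0.75 = 4 * 0.75 = 3

3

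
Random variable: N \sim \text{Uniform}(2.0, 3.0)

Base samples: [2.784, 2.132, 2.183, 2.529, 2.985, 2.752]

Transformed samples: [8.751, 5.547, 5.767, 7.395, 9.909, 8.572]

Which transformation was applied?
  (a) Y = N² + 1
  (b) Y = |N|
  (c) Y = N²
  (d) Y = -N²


Checking option (a) Y = N² + 1:
  N = 2.784 -> Y = 8.751 ✓
  N = 2.132 -> Y = 5.547 ✓
  N = 2.183 -> Y = 5.767 ✓
All samples match this transformation.

(a) N² + 1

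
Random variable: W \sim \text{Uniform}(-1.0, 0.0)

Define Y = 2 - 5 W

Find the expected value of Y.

For Y = -5W + 2:
E[Y] = -5 * E[W] + 2
E[W] = (-1 + 0)/2 = -0.5
E[Y] = -5 * (-0.5) + 2 = 4.5

4.5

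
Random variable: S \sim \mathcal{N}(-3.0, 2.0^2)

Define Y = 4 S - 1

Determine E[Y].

For Y = 4S - 1:
E[Y] = 4 * E[S] - 1
E[S] = -3.0 = -3
E[Y] = 4 * (-3) - 1 = -13

-13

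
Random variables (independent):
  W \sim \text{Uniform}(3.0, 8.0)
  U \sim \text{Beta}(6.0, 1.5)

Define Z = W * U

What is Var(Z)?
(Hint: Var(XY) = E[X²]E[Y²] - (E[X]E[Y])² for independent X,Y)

Var(XY) = E[X²]E[Y²] - (E[X]E[Y])²
E[W] = 5.5, Var(W) = 2.0833333
E[U] = 0.8, Var(U) = 0.018823529
E[W²] = 2.0833333 + 5.5² = 32.333333
E[U²] = 0.018823529 + 0.8² = 0.65882353
Var(Z) = 32.333333*0.65882353 - (5.5*0.8)²
= 21.301961 - 19.36 = 1.9419608

1.9419608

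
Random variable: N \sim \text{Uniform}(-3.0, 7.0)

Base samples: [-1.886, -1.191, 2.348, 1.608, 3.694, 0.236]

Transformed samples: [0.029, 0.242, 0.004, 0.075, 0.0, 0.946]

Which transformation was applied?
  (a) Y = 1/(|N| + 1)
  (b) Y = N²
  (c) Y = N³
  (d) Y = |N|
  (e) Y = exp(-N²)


Checking option (e) Y = exp(-N²):
  N = -1.886 -> Y = 0.029 ✓
  N = -1.191 -> Y = 0.242 ✓
  N = 2.348 -> Y = 0.004 ✓
All samples match this transformation.

(e) exp(-N²)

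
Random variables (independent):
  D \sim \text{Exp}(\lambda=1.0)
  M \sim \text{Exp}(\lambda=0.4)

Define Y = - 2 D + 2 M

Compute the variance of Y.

For independent RVs: Var(aX + bY) = a²Var(X) + b²Var(Y)
Var(D) = 1
Var(M) = 6.25
Var(Y) = (-2)²*1 + 2²*6.25
= 4*1 + 4*6.25 = 29

29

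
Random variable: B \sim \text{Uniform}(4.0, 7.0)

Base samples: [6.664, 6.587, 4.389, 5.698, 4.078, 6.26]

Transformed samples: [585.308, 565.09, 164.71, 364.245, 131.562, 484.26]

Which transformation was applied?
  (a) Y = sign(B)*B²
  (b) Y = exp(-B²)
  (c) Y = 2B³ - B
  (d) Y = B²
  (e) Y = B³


Checking option (c) Y = 2B³ - B:
  B = 6.664 -> Y = 585.308 ✓
  B = 6.587 -> Y = 565.09 ✓
  B = 4.389 -> Y = 164.71 ✓
All samples match this transformation.

(c) 2B³ - B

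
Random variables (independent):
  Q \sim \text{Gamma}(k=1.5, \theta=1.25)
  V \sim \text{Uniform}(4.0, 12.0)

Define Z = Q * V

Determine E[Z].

For independent RVs: E[XY] = E[X]*E[Y]
E[Q] = 1.875
E[V] = 8
E[Z] = 1.875 * 8 = 15

15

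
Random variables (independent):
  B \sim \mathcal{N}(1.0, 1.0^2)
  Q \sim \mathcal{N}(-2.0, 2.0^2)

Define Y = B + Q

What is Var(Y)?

For independent RVs: Var(aX + bY) = a²Var(X) + b²Var(Y)
Var(B) = 1
Var(Q) = 4
Var(Y) = 1²*1 + 1²*4
= 1*1 + 1*4 = 5

5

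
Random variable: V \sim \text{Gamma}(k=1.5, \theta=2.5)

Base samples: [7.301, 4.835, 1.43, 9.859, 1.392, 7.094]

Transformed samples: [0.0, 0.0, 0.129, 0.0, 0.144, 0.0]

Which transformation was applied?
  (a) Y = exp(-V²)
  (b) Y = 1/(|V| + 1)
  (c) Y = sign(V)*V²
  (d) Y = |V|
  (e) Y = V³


Checking option (a) Y = exp(-V²):
  V = 7.301 -> Y = 0.0 ✓
  V = 4.835 -> Y = 0.0 ✓
  V = 1.43 -> Y = 0.129 ✓
All samples match this transformation.

(a) exp(-V²)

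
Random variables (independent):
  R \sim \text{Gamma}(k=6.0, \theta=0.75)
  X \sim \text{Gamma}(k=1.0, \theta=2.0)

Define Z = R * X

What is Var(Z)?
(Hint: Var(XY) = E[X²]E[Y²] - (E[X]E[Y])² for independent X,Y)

Var(XY) = E[X²]E[Y²] - (E[X]E[Y])²
E[R] = 4.5, Var(R) = 3.375
E[X] = 2, Var(X) = 4
E[R²] = 3.375 + 4.5² = 23.625
E[X²] = 4 + 2² = 8
Var(Z) = 23.625*8 - (4.5*2)²
= 189 - 81 = 108

108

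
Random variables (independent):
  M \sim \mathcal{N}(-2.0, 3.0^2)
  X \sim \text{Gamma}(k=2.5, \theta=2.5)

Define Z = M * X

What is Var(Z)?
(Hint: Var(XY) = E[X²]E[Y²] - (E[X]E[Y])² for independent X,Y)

Var(XY) = E[X²]E[Y²] - (E[X]E[Y])²
E[M] = -2, Var(M) = 9
E[X] = 6.25, Var(X) = 15.625
E[M²] = 9 + (-2)² = 13
E[X²] = 15.625 + 6.25² = 54.6875
Var(Z) = 13*54.6875 - (-2*6.25)²
= 710.9375 - 156.25 = 554.6875

554.6875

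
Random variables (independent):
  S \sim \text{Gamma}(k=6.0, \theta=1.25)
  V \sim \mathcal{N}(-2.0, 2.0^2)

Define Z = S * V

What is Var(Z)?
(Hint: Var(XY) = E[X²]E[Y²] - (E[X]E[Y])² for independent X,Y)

Var(XY) = E[X²]E[Y²] - (E[X]E[Y])²
E[S] = 7.5, Var(S) = 9.375
E[V] = -2, Var(V) = 4
E[S²] = 9.375 + 7.5² = 65.625
E[V²] = 4 + (-2)² = 8
Var(Z) = 65.625*8 - (7.5*(-2))²
= 525 - 225 = 300

300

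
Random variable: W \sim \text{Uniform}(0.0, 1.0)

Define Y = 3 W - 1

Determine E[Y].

For Y = 3W - 1:
E[Y] = 3 * E[W] - 1
E[W] = (0 + 1)/2 = 0.5
E[Y] = 3 * 0.5 - 1 = 0.5

0.5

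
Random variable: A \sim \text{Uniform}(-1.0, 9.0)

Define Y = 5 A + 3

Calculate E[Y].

For Y = 5A + 3:
E[Y] = 5 * E[A] + 3
E[A] = (-1 + 9)/2 = 4
E[Y] = 5 * 4 + 3 = 23

23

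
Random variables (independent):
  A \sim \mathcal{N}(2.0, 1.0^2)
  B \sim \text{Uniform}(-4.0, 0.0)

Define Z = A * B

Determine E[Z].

For independent RVs: E[XY] = E[X]*E[Y]
E[A] = 2
E[B] = -2
E[Z] = 2 * (-2) = -4

-4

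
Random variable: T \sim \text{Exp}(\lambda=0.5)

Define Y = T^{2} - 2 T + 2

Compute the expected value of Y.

E[Y] = 1*E[T²] - 2*E[T] + 2
E[T] = 2
E[T²] = Var(T) + (E[T])² = 4 + 4 = 8
E[Y] = 1*8 - 2*2 + 2 = 6

6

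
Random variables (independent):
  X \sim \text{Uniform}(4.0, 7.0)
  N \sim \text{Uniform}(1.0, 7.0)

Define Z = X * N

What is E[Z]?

For independent RVs: E[XY] = E[X]*E[Y]
E[X] = 5.5
E[N] = 4
E[Z] = 5.5 * 4 = 22

22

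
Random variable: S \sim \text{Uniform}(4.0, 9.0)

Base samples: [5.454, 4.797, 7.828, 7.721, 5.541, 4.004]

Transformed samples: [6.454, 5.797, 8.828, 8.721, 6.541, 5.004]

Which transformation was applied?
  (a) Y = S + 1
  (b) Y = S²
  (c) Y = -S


Checking option (a) Y = S + 1:
  S = 5.454 -> Y = 6.454 ✓
  S = 4.797 -> Y = 5.797 ✓
  S = 7.828 -> Y = 8.828 ✓
All samples match this transformation.

(a) S + 1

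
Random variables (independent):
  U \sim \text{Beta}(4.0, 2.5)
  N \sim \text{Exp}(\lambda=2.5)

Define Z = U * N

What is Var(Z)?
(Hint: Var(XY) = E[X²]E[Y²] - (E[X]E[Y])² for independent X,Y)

Var(XY) = E[X²]E[Y²] - (E[X]E[Y])²
E[U] = 0.61538462, Var(U) = 0.031558185
E[N] = 0.4, Var(N) = 0.16
E[U²] = 0.031558185 + 0.61538462² = 0.41025641
E[N²] = 0.16 + 0.4² = 0.32
Var(Z) = 0.41025641*0.32 - (0.61538462*0.4)²
= 0.13128205 - 0.060591716 = 0.070690335

0.070690335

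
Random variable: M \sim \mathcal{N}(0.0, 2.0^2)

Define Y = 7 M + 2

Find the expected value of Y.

For Y = 7M + 2:
E[Y] = 7 * E[M] + 2
E[M] = 0.0 = 0
E[Y] = 7 * 0 + 2 = 2

2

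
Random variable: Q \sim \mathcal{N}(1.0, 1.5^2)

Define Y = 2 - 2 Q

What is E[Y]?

For Y = -2Q + 2:
E[Y] = -2 * E[Q] + 2
E[Q] = 1.0 = 1
E[Y] = -2 * 1 + 2 = 0

0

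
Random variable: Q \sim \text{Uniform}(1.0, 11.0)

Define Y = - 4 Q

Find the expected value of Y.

For Y = -4Q:
E[Y] = -4 * E[Q]
E[Q] = (1 + 11)/2 = 6
E[Y] = -4 * 6 = -24

-24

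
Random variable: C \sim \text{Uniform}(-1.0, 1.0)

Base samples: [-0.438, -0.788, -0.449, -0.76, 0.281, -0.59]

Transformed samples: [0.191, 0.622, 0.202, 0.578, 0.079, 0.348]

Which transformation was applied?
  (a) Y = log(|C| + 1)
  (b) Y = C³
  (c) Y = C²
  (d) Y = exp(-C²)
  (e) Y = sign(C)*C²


Checking option (c) Y = C²:
  C = -0.438 -> Y = 0.191 ✓
  C = -0.788 -> Y = 0.622 ✓
  C = -0.449 -> Y = 0.202 ✓
All samples match this transformation.

(c) C²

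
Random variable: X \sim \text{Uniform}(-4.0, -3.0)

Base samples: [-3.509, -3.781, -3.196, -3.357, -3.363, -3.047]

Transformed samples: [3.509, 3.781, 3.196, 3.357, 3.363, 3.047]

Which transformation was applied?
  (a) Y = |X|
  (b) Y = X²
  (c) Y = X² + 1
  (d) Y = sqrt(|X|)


Checking option (a) Y = |X|:
  X = -3.509 -> Y = 3.509 ✓
  X = -3.781 -> Y = 3.781 ✓
  X = -3.196 -> Y = 3.196 ✓
All samples match this transformation.

(a) |X|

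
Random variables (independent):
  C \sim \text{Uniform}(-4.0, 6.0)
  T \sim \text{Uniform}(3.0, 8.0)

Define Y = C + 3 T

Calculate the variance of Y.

For independent RVs: Var(aX + bY) = a²Var(X) + b²Var(Y)
Var(C) = 8.3333333
Var(T) = 2.0833333
Var(Y) = 1²*8.3333333 + 3²*2.0833333
= 1*8.3333333 + 9*2.0833333 = 27.083333

27.083333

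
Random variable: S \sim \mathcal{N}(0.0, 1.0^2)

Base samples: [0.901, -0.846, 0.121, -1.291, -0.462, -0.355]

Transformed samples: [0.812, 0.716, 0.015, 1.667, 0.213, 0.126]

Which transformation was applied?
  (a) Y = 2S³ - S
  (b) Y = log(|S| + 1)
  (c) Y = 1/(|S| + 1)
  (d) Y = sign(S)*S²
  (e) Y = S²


Checking option (e) Y = S²:
  S = 0.901 -> Y = 0.812 ✓
  S = -0.846 -> Y = 0.716 ✓
  S = 0.121 -> Y = 0.015 ✓
All samples match this transformation.

(e) S²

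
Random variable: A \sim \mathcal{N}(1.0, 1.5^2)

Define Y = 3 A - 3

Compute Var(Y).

For Y = aA + b: Var(Y) = a² * Var(A)
Var(A) = 1.5^2 = 2.25
Var(Y) = 3² * 2.25 = 9 * 2.25 = 20.25

20.25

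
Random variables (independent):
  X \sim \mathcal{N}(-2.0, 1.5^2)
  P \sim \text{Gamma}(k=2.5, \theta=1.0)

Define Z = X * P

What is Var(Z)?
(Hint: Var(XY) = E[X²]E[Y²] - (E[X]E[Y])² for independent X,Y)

Var(XY) = E[X²]E[Y²] - (E[X]E[Y])²
E[X] = -2, Var(X) = 2.25
E[P] = 2.5, Var(P) = 2.5
E[X²] = 2.25 + (-2)² = 6.25
E[P²] = 2.5 + 2.5² = 8.75
Var(Z) = 6.25*8.75 - (-2*2.5)²
= 54.6875 - 25 = 29.6875

29.6875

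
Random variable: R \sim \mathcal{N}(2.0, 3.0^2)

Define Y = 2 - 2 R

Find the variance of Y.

For Y = aR + b: Var(Y) = a² * Var(R)
Var(R) = 3.0^2 = 9
Var(Y) = (-2)² * 9 = 4 * 9 = 36

36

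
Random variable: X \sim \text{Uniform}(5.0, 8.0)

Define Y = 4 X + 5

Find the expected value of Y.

For Y = 4X + 5:
E[Y] = 4 * E[X] + 5
E[X] = (5 + 8)/2 = 6.5
E[Y] = 4 * 6.5 + 5 = 31

31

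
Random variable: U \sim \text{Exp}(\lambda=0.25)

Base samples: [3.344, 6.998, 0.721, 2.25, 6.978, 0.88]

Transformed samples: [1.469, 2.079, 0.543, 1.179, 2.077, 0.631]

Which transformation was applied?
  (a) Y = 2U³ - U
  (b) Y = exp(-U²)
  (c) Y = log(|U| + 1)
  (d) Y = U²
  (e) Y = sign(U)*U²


Checking option (c) Y = log(|U| + 1):
  U = 3.344 -> Y = 1.469 ✓
  U = 6.998 -> Y = 2.079 ✓
  U = 0.721 -> Y = 0.543 ✓
All samples match this transformation.

(c) log(|U| + 1)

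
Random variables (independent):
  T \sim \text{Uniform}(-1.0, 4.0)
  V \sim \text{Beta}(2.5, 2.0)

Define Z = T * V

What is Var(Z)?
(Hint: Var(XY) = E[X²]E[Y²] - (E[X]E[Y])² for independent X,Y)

Var(XY) = E[X²]E[Y²] - (E[X]E[Y])²
E[T] = 1.5, Var(T) = 2.0833333
E[V] = 0.55555556, Var(V) = 0.044893378
E[T²] = 2.0833333 + 1.5² = 4.3333333
E[V²] = 0.044893378 + 0.55555556² = 0.35353535
Var(Z) = 4.3333333*0.35353535 - (1.5*0.55555556)²
= 1.5319865 - 0.69444444 = 0.83754209

0.83754209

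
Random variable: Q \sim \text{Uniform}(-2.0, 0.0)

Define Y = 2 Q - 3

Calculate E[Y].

For Y = 2Q - 3:
E[Y] = 2 * E[Q] - 3
E[Q] = (-2 + 0)/2 = -1
E[Y] = 2 * (-1) - 3 = -5

-5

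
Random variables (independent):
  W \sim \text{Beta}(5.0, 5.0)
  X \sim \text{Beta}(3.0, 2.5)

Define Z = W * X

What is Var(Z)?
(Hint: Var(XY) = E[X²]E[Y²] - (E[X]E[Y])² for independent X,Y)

Var(XY) = E[X²]E[Y²] - (E[X]E[Y])²
E[W] = 0.5, Var(W) = 0.022727273
E[X] = 0.54545455, Var(X) = 0.038143675
E[W²] = 0.022727273 + 0.5² = 0.27272727
E[X²] = 0.038143675 + 0.54545455² = 0.33566434
Var(Z) = 0.27272727*0.33566434 - (0.5*0.54545455)²
= 0.091544819 - 0.074380165 = 0.017164654

0.017164654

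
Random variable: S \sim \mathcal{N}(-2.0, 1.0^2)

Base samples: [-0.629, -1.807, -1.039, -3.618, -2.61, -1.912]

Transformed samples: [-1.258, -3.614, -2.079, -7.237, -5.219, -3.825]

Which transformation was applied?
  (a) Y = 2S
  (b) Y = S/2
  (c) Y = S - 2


Checking option (a) Y = 2S:
  S = -0.629 -> Y = -1.258 ✓
  S = -1.807 -> Y = -3.614 ✓
  S = -1.039 -> Y = -2.079 ✓
All samples match this transformation.

(a) 2S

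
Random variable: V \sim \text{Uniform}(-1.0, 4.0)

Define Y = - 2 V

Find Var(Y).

For Y = aV + b: Var(Y) = a² * Var(V)
Var(V) = (4 + 1)^2/12 = 2.0833333
Var(Y) = (-2)² * 2.0833333 = 4 * 2.0833333 = 8.3333333

8.3333333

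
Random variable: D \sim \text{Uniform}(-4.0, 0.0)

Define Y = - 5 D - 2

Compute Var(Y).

For Y = aD + b: Var(Y) = a² * Var(D)
Var(D) = (0 + 4)^2/12 = 1.3333333
Var(Y) = (-5)² * 1.3333333 = 25 * 1.3333333 = 33.333333

33.333333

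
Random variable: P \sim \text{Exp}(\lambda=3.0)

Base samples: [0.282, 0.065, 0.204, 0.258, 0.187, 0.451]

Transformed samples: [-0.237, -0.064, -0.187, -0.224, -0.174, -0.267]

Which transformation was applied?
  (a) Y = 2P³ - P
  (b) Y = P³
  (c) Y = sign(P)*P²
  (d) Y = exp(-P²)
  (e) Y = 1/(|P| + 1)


Checking option (a) Y = 2P³ - P:
  P = 0.282 -> Y = -0.237 ✓
  P = 0.065 -> Y = -0.064 ✓
  P = 0.204 -> Y = -0.187 ✓
All samples match this transformation.

(a) 2P³ - P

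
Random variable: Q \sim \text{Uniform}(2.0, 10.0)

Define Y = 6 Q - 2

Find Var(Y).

For Y = aQ + b: Var(Y) = a² * Var(Q)
Var(Q) = (10 - 2)^2/12 = 5.3333333
Var(Y) = 6² * 5.3333333 = 36 * 5.3333333 = 192

192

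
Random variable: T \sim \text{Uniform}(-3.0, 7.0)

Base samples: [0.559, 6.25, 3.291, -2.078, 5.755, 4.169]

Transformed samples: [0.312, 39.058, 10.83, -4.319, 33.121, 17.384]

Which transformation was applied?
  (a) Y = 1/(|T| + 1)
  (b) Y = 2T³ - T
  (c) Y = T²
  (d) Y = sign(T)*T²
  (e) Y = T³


Checking option (d) Y = sign(T)*T²:
  T = 0.559 -> Y = 0.312 ✓
  T = 6.25 -> Y = 39.058 ✓
  T = 3.291 -> Y = 10.83 ✓
All samples match this transformation.

(d) sign(T)*T²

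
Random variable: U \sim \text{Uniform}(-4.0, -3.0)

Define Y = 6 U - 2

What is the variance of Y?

For Y = aU + b: Var(Y) = a² * Var(U)
Var(U) = (-3 + 4)^2/12 = 0.083333333
Var(Y) = 6² * 0.083333333 = 36 * 0.083333333 = 3

3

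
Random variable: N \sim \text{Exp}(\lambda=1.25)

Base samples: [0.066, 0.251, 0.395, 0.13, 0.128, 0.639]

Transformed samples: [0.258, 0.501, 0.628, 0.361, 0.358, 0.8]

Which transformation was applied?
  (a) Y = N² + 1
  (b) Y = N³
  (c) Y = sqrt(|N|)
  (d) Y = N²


Checking option (c) Y = sqrt(|N|):
  N = 0.066 -> Y = 0.258 ✓
  N = 0.251 -> Y = 0.501 ✓
  N = 0.395 -> Y = 0.628 ✓
All samples match this transformation.

(c) sqrt(|N|)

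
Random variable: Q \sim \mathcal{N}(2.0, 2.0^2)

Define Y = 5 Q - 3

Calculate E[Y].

For Y = 5Q - 3:
E[Y] = 5 * E[Q] - 3
E[Q] = 2.0 = 2
E[Y] = 5 * 2 - 3 = 7

7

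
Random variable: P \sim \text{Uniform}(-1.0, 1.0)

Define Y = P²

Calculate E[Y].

E[P²] = Var(P) + (E[P])² = 0.33333333 + 0 = 0.33333333

0.33333333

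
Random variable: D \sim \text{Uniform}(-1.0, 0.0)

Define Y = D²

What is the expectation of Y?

E[D²] = Var(D) + (E[D])² = 0.083333333 + 0.25 = 0.33333333

0.33333333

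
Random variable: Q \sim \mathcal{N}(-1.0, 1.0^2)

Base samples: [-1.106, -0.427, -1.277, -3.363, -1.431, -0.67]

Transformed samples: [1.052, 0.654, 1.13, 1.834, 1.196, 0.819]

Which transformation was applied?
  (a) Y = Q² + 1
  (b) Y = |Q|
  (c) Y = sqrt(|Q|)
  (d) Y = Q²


Checking option (c) Y = sqrt(|Q|):
  Q = -1.106 -> Y = 1.052 ✓
  Q = -0.427 -> Y = 0.654 ✓
  Q = -1.277 -> Y = 1.13 ✓
All samples match this transformation.

(c) sqrt(|Q|)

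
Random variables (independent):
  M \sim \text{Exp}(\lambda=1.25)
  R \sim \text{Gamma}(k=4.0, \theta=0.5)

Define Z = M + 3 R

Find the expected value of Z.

E[Z] = 1*E[M] + 3*E[R]
E[M] = 0.8
E[R] = 2
E[Z] = 1*0.8 + 3*2 = 6.8

6.8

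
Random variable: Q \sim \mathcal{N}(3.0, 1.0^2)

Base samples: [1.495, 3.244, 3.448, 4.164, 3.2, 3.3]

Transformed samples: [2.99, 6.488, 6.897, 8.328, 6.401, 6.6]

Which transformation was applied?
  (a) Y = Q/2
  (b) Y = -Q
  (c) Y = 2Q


Checking option (c) Y = 2Q:
  Q = 1.495 -> Y = 2.99 ✓
  Q = 3.244 -> Y = 6.488 ✓
  Q = 3.448 -> Y = 6.897 ✓
All samples match this transformation.

(c) 2Q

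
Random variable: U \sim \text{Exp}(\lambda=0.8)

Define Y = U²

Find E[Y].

E[U²] = Var(U) + (E[U])² = 1.5625 + 1.5625 = 3.125

3.125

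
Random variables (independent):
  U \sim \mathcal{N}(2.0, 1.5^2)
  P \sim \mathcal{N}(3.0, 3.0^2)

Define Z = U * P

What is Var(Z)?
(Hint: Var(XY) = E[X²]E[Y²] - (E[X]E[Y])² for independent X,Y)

Var(XY) = E[X²]E[Y²] - (E[X]E[Y])²
E[U] = 2, Var(U) = 2.25
E[P] = 3, Var(P) = 9
E[U²] = 2.25 + 2² = 6.25
E[P²] = 9 + 3² = 18
Var(Z) = 6.25*18 - (2*3)²
= 112.5 - 36 = 76.5

76.5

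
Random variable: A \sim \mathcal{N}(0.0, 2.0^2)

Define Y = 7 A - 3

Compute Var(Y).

For Y = aA + b: Var(Y) = a² * Var(A)
Var(A) = 2.0^2 = 4
Var(Y) = 7² * 4 = 49 * 4 = 196

196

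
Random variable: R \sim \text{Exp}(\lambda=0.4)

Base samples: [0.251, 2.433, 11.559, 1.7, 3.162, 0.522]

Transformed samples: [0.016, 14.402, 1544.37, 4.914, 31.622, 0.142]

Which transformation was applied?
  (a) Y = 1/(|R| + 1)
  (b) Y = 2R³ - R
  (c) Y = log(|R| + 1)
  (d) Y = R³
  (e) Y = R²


Checking option (d) Y = R³:
  R = 0.251 -> Y = 0.016 ✓
  R = 2.433 -> Y = 14.402 ✓
  R = 11.559 -> Y = 1544.37 ✓
All samples match this transformation.

(d) R³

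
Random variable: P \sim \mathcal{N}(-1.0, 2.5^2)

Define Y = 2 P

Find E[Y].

For Y = 2P:
E[Y] = 2 * E[P]
E[P] = -1.0 = -1
E[Y] = 2 * (-1) = -2

-2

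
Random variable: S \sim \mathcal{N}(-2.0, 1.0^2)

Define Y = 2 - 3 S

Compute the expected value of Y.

For Y = -3S + 2:
E[Y] = -3 * E[S] + 2
E[S] = -2.0 = -2
E[Y] = -3 * (-2) + 2 = 8

8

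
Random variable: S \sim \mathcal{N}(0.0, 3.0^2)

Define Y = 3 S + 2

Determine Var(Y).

For Y = aS + b: Var(Y) = a² * Var(S)
Var(S) = 3.0^2 = 9
Var(Y) = 3² * 9 = 9 * 9 = 81

81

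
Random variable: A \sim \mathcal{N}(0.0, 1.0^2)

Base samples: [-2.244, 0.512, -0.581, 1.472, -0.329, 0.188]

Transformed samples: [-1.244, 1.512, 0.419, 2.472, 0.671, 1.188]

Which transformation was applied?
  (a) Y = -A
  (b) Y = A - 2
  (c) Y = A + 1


Checking option (c) Y = A + 1:
  A = -2.244 -> Y = -1.244 ✓
  A = 0.512 -> Y = 1.512 ✓
  A = -0.581 -> Y = 0.419 ✓
All samples match this transformation.

(c) A + 1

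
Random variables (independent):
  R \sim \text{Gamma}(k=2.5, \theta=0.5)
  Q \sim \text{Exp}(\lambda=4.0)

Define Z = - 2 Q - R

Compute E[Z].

E[Z] = -1*E[R] - 2*E[Q]
E[R] = 1.25
E[Q] = 0.25
E[Z] = -1*1.25 - 2*0.25 = -1.75

-1.75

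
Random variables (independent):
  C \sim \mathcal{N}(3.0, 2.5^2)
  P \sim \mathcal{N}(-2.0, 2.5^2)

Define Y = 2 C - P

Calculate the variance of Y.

For independent RVs: Var(aX + bY) = a²Var(X) + b²Var(Y)
Var(C) = 6.25
Var(P) = 6.25
Var(Y) = 2²*6.25 + (-1)²*6.25
= 4*6.25 + 1*6.25 = 31.25

31.25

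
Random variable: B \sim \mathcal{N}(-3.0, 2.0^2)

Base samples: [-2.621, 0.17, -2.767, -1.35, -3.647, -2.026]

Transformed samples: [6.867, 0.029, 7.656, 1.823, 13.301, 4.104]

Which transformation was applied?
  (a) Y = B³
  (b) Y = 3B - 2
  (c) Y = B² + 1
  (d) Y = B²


Checking option (d) Y = B²:
  B = -2.621 -> Y = 6.867 ✓
  B = 0.17 -> Y = 0.029 ✓
  B = -2.767 -> Y = 7.656 ✓
All samples match this transformation.

(d) B²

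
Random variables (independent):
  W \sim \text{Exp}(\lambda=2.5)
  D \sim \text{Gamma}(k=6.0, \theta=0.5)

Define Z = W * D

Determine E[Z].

For independent RVs: E[XY] = E[X]*E[Y]
E[W] = 0.4
E[D] = 3
E[Z] = 0.4 * 3 = 1.2

1.2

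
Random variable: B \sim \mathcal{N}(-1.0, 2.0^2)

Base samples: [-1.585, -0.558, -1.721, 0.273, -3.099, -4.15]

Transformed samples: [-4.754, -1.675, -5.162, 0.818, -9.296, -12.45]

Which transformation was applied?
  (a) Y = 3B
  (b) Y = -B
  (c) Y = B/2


Checking option (a) Y = 3B:
  B = -1.585 -> Y = -4.754 ✓
  B = -0.558 -> Y = -1.675 ✓
  B = -1.721 -> Y = -5.162 ✓
All samples match this transformation.

(a) 3B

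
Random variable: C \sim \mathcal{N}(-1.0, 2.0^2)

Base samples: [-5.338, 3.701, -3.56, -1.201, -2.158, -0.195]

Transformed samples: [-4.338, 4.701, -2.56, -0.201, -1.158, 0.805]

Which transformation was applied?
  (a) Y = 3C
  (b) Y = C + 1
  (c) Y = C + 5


Checking option (b) Y = C + 1:
  C = -5.338 -> Y = -4.338 ✓
  C = 3.701 -> Y = 4.701 ✓
  C = -3.56 -> Y = -2.56 ✓
All samples match this transformation.

(b) C + 1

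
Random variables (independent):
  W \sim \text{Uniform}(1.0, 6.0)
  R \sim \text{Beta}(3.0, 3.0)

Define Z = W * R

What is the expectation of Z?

For independent RVs: E[XY] = E[X]*E[Y]
E[W] = 3.5
E[R] = 0.5
E[Z] = 3.5 * 0.5 = 1.75

1.75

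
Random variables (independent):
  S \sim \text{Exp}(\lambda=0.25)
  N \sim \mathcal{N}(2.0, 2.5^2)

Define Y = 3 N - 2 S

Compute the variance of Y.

For independent RVs: Var(aX + bY) = a²Var(X) + b²Var(Y)
Var(S) = 16
Var(N) = 6.25
Var(Y) = (-2)²*16 + 3²*6.25
= 4*16 + 9*6.25 = 120.25

120.25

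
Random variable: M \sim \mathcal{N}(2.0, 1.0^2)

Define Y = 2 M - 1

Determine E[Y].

For Y = 2M - 1:
E[Y] = 2 * E[M] - 1
E[M] = 2.0 = 2
E[Y] = 2 * 2 - 1 = 3

3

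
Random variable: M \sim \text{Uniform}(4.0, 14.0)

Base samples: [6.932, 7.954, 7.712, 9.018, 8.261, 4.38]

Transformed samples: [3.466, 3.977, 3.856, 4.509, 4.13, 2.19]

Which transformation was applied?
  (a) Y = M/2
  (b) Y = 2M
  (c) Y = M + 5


Checking option (a) Y = M/2:
  M = 6.932 -> Y = 3.466 ✓
  M = 7.954 -> Y = 3.977 ✓
  M = 7.712 -> Y = 3.856 ✓
All samples match this transformation.

(a) M/2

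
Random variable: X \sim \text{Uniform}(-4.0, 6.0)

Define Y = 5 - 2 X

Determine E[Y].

For Y = -2X + 5:
E[Y] = -2 * E[X] + 5
E[X] = (-4 + 6)/2 = 1
E[Y] = -2 * 1 + 5 = 3

3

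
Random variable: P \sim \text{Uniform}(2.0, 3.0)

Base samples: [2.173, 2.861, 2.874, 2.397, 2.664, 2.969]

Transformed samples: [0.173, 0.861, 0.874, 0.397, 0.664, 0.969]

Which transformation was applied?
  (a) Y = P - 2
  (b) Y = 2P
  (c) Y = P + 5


Checking option (a) Y = P - 2:
  P = 2.173 -> Y = 0.173 ✓
  P = 2.861 -> Y = 0.861 ✓
  P = 2.874 -> Y = 0.874 ✓
All samples match this transformation.

(a) P - 2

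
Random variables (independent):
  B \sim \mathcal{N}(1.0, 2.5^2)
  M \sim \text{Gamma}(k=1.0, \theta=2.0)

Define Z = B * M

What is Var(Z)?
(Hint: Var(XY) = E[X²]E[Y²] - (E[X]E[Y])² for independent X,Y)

Var(XY) = E[X²]E[Y²] - (E[X]E[Y])²
E[B] = 1, Var(B) = 6.25
E[M] = 2, Var(M) = 4
E[B²] = 6.25 + 1² = 7.25
E[M²] = 4 + 2² = 8
Var(Z) = 7.25*8 - (1*2)²
= 58 - 4 = 54

54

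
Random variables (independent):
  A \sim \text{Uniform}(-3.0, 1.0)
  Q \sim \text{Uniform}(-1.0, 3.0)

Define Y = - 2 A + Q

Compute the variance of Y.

For independent RVs: Var(aX + bY) = a²Var(X) + b²Var(Y)
Var(A) = 1.3333333
Var(Q) = 1.3333333
Var(Y) = (-2)²*1.3333333 + 1²*1.3333333
= 4*1.3333333 + 1*1.3333333 = 6.6666667

6.6666667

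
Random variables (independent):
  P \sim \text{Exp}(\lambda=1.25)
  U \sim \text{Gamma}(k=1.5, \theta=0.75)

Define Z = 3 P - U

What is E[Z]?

E[Z] = 3*E[P] - 1*E[U]
E[P] = 0.8
E[U] = 1.125
E[Z] = 3*0.8 - 1*1.125 = 1.275

1.275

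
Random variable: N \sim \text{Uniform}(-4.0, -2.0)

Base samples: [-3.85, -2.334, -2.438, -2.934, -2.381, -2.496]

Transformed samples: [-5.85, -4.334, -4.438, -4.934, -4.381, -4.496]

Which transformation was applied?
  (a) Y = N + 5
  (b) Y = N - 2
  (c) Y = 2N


Checking option (b) Y = N - 2:
  N = -3.85 -> Y = -5.85 ✓
  N = -2.334 -> Y = -4.334 ✓
  N = -2.438 -> Y = -4.438 ✓
All samples match this transformation.

(b) N - 2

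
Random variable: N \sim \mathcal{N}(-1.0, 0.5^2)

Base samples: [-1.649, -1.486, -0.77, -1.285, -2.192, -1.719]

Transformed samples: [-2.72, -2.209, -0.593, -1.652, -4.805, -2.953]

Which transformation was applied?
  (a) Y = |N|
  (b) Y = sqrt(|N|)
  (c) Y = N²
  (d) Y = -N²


Checking option (d) Y = -N²:
  N = -1.649 -> Y = -2.72 ✓
  N = -1.486 -> Y = -2.209 ✓
  N = -0.77 -> Y = -0.593 ✓
All samples match this transformation.

(d) -N²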